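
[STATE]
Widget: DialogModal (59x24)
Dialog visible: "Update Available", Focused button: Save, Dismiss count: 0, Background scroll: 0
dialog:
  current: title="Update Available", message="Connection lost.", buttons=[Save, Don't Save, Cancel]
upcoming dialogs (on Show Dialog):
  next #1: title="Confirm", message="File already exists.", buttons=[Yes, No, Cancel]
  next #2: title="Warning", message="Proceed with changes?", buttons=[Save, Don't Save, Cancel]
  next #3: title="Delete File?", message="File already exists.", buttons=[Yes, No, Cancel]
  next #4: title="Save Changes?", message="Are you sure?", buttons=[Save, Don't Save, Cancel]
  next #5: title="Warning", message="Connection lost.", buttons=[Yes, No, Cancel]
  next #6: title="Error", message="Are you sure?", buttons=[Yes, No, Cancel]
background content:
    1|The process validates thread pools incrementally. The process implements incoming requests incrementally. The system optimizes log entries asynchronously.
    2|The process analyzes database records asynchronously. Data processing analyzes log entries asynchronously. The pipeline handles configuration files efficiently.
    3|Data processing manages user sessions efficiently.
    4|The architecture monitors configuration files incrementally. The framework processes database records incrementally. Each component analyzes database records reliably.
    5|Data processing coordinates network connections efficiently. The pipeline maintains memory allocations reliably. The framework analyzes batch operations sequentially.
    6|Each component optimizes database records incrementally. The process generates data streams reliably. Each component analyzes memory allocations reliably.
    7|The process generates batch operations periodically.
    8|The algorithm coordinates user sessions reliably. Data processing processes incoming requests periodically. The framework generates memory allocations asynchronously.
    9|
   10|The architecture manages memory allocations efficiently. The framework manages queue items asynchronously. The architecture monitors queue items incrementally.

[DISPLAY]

The process validates thread pools incrementally. The proce
The process analyzes database records asynchronously. Data 
Data processing manages user sessions efficiently.         
The architecture monitors configuration files incrementally
Data processing coordinates network connections efficiently
Each component optimizes database records incrementally. Th
The process generates batch operations periodically.       
The algorithm coordinates user sessions reliably. Data proc
                                                           
The architect┌──────────────────────────────┐fficiently. Th
             │       Update Available       │              
             │       Connection lost.       │              
             │ [Save]  Don't Save   Cancel  │              
             └──────────────────────────────┘              
                                                           
                                                           
                                                           
                                                           
                                                           
                                                           
                                                           
                                                           
                                                           
                                                           


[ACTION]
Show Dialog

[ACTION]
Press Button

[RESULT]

The process validates thread pools incrementally. The proce
The process analyzes database records asynchronously. Data 
Data processing manages user sessions efficiently.         
The architecture monitors configuration files incrementally
Data processing coordinates network connections efficiently
Each component optimizes database records incrementally. Th
The process generates batch operations periodically.       
The algorithm coordinates user sessions reliably. Data proc
                                                           
The architecture manages memory allocations efficiently. Th
                                                           
                                                           
                                                           
                                                           
                                                           
                                                           
                                                           
                                                           
                                                           
                                                           
                                                           
                                                           
                                                           
                                                           


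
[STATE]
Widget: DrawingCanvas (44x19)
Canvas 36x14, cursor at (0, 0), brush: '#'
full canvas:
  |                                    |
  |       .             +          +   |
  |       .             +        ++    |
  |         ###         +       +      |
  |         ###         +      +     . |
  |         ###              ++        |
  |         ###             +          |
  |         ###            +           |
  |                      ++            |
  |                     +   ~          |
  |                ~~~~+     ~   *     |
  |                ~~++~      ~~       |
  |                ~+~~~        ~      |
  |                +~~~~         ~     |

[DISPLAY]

+                                           
       .             +          +           
       .             +        ++            
         ###         +       +              
         ###         +      +     .         
         ###              ++                
         ###             +                  
         ###            +                   
                      ++                    
                     +   ~                  
                ~~~~+     ~   *             
                ~~++~      ~~               
                ~+~~~        ~              
                +~~~~         ~             
                                            
                                            
                                            
                                            
                                            


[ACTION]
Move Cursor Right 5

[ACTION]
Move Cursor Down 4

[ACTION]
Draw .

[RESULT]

                                            
       .             +          +           
       .             +        ++            
         ###         +       +              
     .   ###         +      +     .         
         ###              ++                
         ###             +                  
         ###            +                   
                      ++                    
                     +   ~                  
                ~~~~+     ~   *             
                ~~++~      ~~               
                ~+~~~        ~              
                +~~~~         ~             
                                            
                                            
                                            
                                            
                                            


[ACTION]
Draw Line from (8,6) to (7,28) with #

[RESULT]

                                            
       .             +          +           
       .             +        ++            
         ###         +       +              
     .   ###         +      +     .         
         ###              ++                
         ###             +                  
         ###      ###########               
      ############    ++                    
                     +   ~                  
                ~~~~+     ~   *             
                ~~++~      ~~               
                ~+~~~        ~              
                +~~~~         ~             
                                            
                                            
                                            
                                            
                                            


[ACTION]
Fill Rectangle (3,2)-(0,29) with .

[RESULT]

  ............................              
  ............................  +           
  ............................++            
  ............................              
     .   ###         +      +     .         
         ###              ++                
         ###             +                  
         ###      ###########               
      ############    ++                    
                     +   ~                  
                ~~~~+     ~   *             
                ~~++~      ~~               
                ~+~~~        ~              
                +~~~~         ~             
                                            
                                            
                                            
                                            
                                            


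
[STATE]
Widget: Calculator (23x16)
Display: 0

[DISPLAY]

                      0
┌───┬───┬───┬───┐      
│ 7 │ 8 │ 9 │ ÷ │      
├───┼───┼───┼───┤      
│ 4 │ 5 │ 6 │ × │      
├───┼───┼───┼───┤      
│ 1 │ 2 │ 3 │ - │      
├───┼───┼───┼───┤      
│ 0 │ . │ = │ + │      
├───┼───┼───┼───┤      
│ C │ MC│ MR│ M+│      
└───┴───┴───┴───┘      
                       
                       
                       
                       


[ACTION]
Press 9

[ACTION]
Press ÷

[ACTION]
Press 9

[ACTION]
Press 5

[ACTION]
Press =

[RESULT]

          0.09473684211
┌───┬───┬───┬───┐      
│ 7 │ 8 │ 9 │ ÷ │      
├───┼───┼───┼───┤      
│ 4 │ 5 │ 6 │ × │      
├───┼───┼───┼───┤      
│ 1 │ 2 │ 3 │ - │      
├───┼───┼───┼───┤      
│ 0 │ . │ = │ + │      
├───┼───┼───┼───┤      
│ C │ MC│ MR│ M+│      
└───┴───┴───┴───┘      
                       
                       
                       
                       


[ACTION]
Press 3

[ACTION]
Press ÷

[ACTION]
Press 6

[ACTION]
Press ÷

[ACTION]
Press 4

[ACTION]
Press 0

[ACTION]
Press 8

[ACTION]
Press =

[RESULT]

         0.001225490196
┌───┬───┬───┬───┐      
│ 7 │ 8 │ 9 │ ÷ │      
├───┼───┼───┼───┤      
│ 4 │ 5 │ 6 │ × │      
├───┼───┼───┼───┤      
│ 1 │ 2 │ 3 │ - │      
├───┼───┼───┼───┤      
│ 0 │ . │ = │ + │      
├───┼───┼───┼───┤      
│ C │ MC│ MR│ M+│      
└───┴───┴───┴───┘      
                       
                       
                       
                       


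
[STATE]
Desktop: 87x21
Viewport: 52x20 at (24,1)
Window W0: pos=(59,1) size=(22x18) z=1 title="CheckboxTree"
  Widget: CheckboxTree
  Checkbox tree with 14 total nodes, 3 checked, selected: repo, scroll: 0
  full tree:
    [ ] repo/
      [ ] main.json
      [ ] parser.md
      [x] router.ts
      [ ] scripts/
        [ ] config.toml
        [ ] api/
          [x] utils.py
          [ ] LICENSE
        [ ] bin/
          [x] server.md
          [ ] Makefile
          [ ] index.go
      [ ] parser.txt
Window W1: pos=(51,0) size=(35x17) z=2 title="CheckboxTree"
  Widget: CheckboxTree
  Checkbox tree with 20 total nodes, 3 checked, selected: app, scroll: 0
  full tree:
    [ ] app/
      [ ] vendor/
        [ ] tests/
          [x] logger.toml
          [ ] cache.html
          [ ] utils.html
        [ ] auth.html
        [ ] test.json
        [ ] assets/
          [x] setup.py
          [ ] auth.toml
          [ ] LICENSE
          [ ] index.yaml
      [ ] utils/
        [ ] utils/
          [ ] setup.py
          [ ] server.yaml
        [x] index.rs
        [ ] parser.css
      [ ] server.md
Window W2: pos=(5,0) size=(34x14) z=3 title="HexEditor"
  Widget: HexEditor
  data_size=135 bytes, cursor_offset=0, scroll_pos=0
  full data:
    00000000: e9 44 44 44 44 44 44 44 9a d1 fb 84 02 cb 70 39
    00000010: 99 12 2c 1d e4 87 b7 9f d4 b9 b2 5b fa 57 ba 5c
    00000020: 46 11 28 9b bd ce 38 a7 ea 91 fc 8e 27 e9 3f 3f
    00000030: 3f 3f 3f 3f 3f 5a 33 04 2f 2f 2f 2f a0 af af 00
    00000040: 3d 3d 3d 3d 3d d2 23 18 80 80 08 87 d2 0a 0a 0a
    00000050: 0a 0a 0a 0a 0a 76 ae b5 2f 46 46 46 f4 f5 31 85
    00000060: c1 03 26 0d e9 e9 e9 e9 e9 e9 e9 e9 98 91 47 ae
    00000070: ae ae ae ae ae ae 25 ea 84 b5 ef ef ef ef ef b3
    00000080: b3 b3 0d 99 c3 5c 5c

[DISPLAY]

              ┃            ┃ CheckboxTree           
──────────────┨            ┠────────────────────────
 44 44 44 44 4┃            ┃>[-] app/               
 1d e4 87 b7 9┃            ┃   [-] vendor/          
 9b bd ce 38 a┃            ┃     [-] tests/         
 3f 3f 5a 33 0┃            ┃       [x] logger.toml  
 3d 3d d2 23 1┃            ┃       [ ] cache.html   
 0a 0a 76 ae b┃            ┃       [ ] utils.html   
 0d e9 e9 e9 e┃            ┃     [ ] auth.html      
 ae ae ae 25 e┃            ┃     [ ] test.json      
 99 c3 5c 5c  ┃            ┃     [-] assets/        
              ┃            ┃       [x] setup.py     
━━━━━━━━━━━━━━┛            ┃       [ ] auth.toml    
                           ┃       [ ] LICENSE      
                           ┃       [ ] index.yaml   
                           ┗━━━━━━━━━━━━━━━━━━━━━━━━
                                   ┃   [ ] parser.tx
                                   ┗━━━━━━━━━━━━━━━━
                                                    
                                                    


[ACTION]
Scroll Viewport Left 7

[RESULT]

                     ┃            ┃ CheckboxTree    
─────────────────────┨            ┠─────────────────
9 44 44 44 44 44 44 4┃            ┃>[-] app/        
9 12 2c 1d e4 87 b7 9┃            ┃   [-] vendor/   
6 11 28 9b bd ce 38 a┃            ┃     [-] tests/  
f 3f 3f 3f 3f 5a 33 0┃            ┃       [x] logger
d 3d 3d 3d 3d d2 23 1┃            ┃       [ ] cache.
a 0a 0a 0a 0a 76 ae b┃            ┃       [ ] utils.
1 03 26 0d e9 e9 e9 e┃            ┃     [ ] auth.htm
e ae ae ae ae ae 25 e┃            ┃     [ ] test.jso
3 b3 0d 99 c3 5c 5c  ┃            ┃     [-] assets/ 
                     ┃            ┃       [x] setup.
━━━━━━━━━━━━━━━━━━━━━┛            ┃       [ ] auth.t
                                  ┃       [ ] LICENS
                                  ┃       [ ] index.
                                  ┗━━━━━━━━━━━━━━━━━
                                          ┃   [ ] pa
                                          ┗━━━━━━━━━
                                                    
                                                    


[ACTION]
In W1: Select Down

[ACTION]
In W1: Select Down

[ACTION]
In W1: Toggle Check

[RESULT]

                     ┃            ┃ CheckboxTree    
─────────────────────┨            ┠─────────────────
9 44 44 44 44 44 44 4┃            ┃ [-] app/        
9 12 2c 1d e4 87 b7 9┃            ┃   [-] vendor/   
6 11 28 9b bd ce 38 a┃            ┃>    [x] tests/  
f 3f 3f 3f 3f 5a 33 0┃            ┃       [x] logger
d 3d 3d 3d 3d d2 23 1┃            ┃       [x] cache.
a 0a 0a 0a 0a 76 ae b┃            ┃       [x] utils.
1 03 26 0d e9 e9 e9 e┃            ┃     [ ] auth.htm
e ae ae ae ae ae 25 e┃            ┃     [ ] test.jso
3 b3 0d 99 c3 5c 5c  ┃            ┃     [-] assets/ 
                     ┃            ┃       [x] setup.
━━━━━━━━━━━━━━━━━━━━━┛            ┃       [ ] auth.t
                                  ┃       [ ] LICENS
                                  ┃       [ ] index.
                                  ┗━━━━━━━━━━━━━━━━━
                                          ┃   [ ] pa
                                          ┗━━━━━━━━━
                                                    
                                                    


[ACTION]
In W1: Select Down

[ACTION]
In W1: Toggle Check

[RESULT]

                     ┃            ┃ CheckboxTree    
─────────────────────┨            ┠─────────────────
9 44 44 44 44 44 44 4┃            ┃ [-] app/        
9 12 2c 1d e4 87 b7 9┃            ┃   [-] vendor/   
6 11 28 9b bd ce 38 a┃            ┃     [-] tests/  
f 3f 3f 3f 3f 5a 33 0┃            ┃>      [ ] logger
d 3d 3d 3d 3d d2 23 1┃            ┃       [x] cache.
a 0a 0a 0a 0a 76 ae b┃            ┃       [x] utils.
1 03 26 0d e9 e9 e9 e┃            ┃     [ ] auth.htm
e ae ae ae ae ae 25 e┃            ┃     [ ] test.jso
3 b3 0d 99 c3 5c 5c  ┃            ┃     [-] assets/ 
                     ┃            ┃       [x] setup.
━━━━━━━━━━━━━━━━━━━━━┛            ┃       [ ] auth.t
                                  ┃       [ ] LICENS
                                  ┃       [ ] index.
                                  ┗━━━━━━━━━━━━━━━━━
                                          ┃   [ ] pa
                                          ┗━━━━━━━━━
                                                    
                                                    


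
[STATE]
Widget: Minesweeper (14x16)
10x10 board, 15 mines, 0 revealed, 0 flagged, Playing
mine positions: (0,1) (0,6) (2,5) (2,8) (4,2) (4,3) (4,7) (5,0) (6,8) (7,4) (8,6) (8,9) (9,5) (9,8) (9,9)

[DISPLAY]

■■■■■■■■■■    
■■■■■■■■■■    
■■■■■■■■■■    
■■■■■■■■■■    
■■■■■■■■■■    
■■■■■■■■■■    
■■■■■■■■■■    
■■■■■■■■■■    
■■■■■■■■■■    
■■■■■■■■■■    
              
              
              
              
              
              


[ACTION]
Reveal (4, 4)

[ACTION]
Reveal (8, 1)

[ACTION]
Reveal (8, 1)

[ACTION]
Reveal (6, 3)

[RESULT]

■■■■■■■■■■    
■■■■■■■■■■    
■■■■■■■■■■    
■■■■■■■■■■    
■■■■1■■■■■    
■222■■■■■■    
11 1■■■■■■    
   1■■■■■■    
   12■■■■■    
    1■■■■■    
              
              
              
              
              
              


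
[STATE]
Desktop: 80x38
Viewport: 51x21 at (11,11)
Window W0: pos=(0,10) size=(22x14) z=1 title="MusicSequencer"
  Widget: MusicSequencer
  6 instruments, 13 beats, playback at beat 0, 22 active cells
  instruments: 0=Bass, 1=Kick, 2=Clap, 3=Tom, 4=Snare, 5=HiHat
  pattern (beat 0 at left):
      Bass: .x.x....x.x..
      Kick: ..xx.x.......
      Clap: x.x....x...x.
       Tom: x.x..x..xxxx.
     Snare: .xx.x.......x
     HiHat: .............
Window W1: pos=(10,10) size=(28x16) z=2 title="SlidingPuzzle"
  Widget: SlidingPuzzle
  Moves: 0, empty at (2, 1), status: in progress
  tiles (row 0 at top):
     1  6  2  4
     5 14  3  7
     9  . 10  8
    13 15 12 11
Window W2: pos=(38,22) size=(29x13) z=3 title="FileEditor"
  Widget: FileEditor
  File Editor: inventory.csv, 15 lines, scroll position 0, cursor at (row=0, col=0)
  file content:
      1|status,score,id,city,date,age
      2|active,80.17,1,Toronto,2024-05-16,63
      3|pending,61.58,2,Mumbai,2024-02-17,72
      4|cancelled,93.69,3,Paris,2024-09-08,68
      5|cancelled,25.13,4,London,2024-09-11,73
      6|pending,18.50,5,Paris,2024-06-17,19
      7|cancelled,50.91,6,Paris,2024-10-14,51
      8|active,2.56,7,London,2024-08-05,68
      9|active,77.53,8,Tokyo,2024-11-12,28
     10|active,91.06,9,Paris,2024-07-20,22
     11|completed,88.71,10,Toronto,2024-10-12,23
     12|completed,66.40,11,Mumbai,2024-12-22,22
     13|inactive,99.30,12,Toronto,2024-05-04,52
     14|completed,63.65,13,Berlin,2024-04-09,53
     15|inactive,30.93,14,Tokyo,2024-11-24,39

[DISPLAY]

 SlidingPuzzle            ┃                        
──────────────────────────┨                        
┌────┬────┬────┬────┐     ┃                        
│  1 │  6 │  2 │  4 │     ┃                        
├────┼────┼────┼────┤     ┃                        
│  5 │ 14 │  3 │  7 │     ┃                        
├────┼────┼────┼────┤     ┃                        
│  9 │    │ 10 │  8 │     ┃                        
├────┼────┼────┼────┤     ┃                        
│ 13 │ 15 │ 12 │ 11 │     ┃                        
└────┴────┴────┴────┘     ┃                        
Moves: 0                  ┃┏━━━━━━━━━━━━━━━━━━━━━━━
                          ┃┃ FileEditor            
                          ┃┠───────────────────────
━━━━━━━━━━━━━━━━━━━━━━━━━━┛┃█tatus,score,id,city,da
                           ┃active,80.17,1,Toronto,
                           ┃pending,61.58,2,Mumbai,
                           ┃cancelled,93.69,3,Paris
                           ┃cancelled,25.13,4,Londo
                           ┃pending,18.50,5,Paris,2
                           ┃cancelled,50.91,6,Paris


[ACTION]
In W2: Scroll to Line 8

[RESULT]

 SlidingPuzzle            ┃                        
──────────────────────────┨                        
┌────┬────┬────┬────┐     ┃                        
│  1 │  6 │  2 │  4 │     ┃                        
├────┼────┼────┼────┤     ┃                        
│  5 │ 14 │  3 │  7 │     ┃                        
├────┼────┼────┼────┤     ┃                        
│  9 │    │ 10 │  8 │     ┃                        
├────┼────┼────┼────┤     ┃                        
│ 13 │ 15 │ 12 │ 11 │     ┃                        
└────┴────┴────┴────┘     ┃                        
Moves: 0                  ┃┏━━━━━━━━━━━━━━━━━━━━━━━
                          ┃┃ FileEditor            
                          ┃┠───────────────────────
━━━━━━━━━━━━━━━━━━━━━━━━━━┛┃cancelled,50.91,6,Paris
                           ┃active,2.56,7,London,20
                           ┃active,77.53,8,Tokyo,20
                           ┃active,91.06,9,Paris,20
                           ┃completed,88.71,10,Toro
                           ┃completed,66.40,11,Mumb
                           ┃inactive,99.30,12,Toron


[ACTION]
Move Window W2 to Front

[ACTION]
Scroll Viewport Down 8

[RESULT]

├────┼────┼────┼────┤     ┃                        
│  9 │    │ 10 │  8 │     ┃                        
├────┼────┼────┼────┤     ┃                        
│ 13 │ 15 │ 12 │ 11 │     ┃                        
└────┴────┴────┴────┘     ┃                        
Moves: 0                  ┃┏━━━━━━━━━━━━━━━━━━━━━━━
                          ┃┃ FileEditor            
                          ┃┠───────────────────────
━━━━━━━━━━━━━━━━━━━━━━━━━━┛┃cancelled,50.91,6,Paris
                           ┃active,2.56,7,London,20
                           ┃active,77.53,8,Tokyo,20
                           ┃active,91.06,9,Paris,20
                           ┃completed,88.71,10,Toro
                           ┃completed,66.40,11,Mumb
                           ┃inactive,99.30,12,Toron
                           ┃completed,63.65,13,Berl
                           ┃inactive,30.93,14,Tokyo
                           ┗━━━━━━━━━━━━━━━━━━━━━━━
                                                   
                                                   
                                                   


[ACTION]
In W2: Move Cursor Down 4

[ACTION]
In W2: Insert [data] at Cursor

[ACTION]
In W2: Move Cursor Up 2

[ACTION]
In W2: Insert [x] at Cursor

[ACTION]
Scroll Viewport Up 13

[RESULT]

                                                   
                                                   
                                                   
                                                   
                                                   
                                                   
━━━━━━━━━━━━━━━━━━━━━━━━━━┓                        
 SlidingPuzzle            ┃                        
──────────────────────────┨                        
┌────┬────┬────┬────┐     ┃                        
│  1 │  6 │  2 │  4 │     ┃                        
├────┼────┼────┼────┤     ┃                        
│  5 │ 14 │  3 │  7 │     ┃                        
├────┼────┼────┼────┤     ┃                        
│  9 │    │ 10 │  8 │     ┃                        
├────┼────┼────┼────┤     ┃                        
│ 13 │ 15 │ 12 │ 11 │     ┃                        
└────┴────┴────┴────┘     ┃                        
Moves: 0                  ┃┏━━━━━━━━━━━━━━━━━━━━━━━
                          ┃┃ FileEditor            
                          ┃┠───────────────────────


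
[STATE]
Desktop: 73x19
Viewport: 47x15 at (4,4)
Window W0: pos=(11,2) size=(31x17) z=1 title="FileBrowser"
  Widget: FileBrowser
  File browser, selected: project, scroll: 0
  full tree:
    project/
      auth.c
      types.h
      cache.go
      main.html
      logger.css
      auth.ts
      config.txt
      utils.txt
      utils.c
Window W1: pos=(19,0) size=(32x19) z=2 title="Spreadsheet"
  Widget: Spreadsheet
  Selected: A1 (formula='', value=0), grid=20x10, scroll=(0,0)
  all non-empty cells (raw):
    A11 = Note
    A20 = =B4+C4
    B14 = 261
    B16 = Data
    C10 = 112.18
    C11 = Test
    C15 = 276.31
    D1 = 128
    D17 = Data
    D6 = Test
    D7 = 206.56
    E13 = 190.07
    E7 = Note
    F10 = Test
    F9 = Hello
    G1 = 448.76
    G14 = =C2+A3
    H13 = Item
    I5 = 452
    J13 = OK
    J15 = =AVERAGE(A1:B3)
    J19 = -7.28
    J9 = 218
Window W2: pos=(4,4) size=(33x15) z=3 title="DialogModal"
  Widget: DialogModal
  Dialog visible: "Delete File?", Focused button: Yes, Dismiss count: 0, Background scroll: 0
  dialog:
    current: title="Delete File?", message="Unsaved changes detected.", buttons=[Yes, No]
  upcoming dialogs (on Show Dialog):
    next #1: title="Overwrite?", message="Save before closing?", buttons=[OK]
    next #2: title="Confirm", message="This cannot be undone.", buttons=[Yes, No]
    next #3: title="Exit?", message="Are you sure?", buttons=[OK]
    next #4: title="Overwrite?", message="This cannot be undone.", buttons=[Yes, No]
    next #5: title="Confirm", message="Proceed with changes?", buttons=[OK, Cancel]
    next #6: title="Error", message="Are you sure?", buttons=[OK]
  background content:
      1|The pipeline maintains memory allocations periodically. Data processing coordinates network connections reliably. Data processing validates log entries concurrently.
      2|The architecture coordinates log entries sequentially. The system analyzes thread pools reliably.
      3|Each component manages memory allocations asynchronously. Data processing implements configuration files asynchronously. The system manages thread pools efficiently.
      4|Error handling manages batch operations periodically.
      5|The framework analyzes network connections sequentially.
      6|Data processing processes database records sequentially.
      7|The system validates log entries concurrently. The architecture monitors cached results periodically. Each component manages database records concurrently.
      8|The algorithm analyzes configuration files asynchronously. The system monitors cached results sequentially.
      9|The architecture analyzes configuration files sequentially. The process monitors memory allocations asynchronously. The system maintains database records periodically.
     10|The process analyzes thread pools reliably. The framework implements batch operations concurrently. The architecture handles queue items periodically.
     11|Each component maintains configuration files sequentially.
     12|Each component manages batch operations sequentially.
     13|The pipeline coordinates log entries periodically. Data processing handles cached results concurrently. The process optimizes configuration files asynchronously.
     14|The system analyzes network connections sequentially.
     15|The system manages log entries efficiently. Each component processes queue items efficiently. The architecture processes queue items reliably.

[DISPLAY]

┏━━━━━━━━━━━━━━━━━━━━━━━━━━━━━━━┓      C      ┃
┃ DialogModal                   ┃-------------┃
┠───────────────────────────────┨  0       0  ┃
┃The pipeline maintains memory a┃  0       0  ┃
┃The architecture coordinates lo┃  0       0  ┃
┃Each component manages memory a┃  0       0  ┃
┃Er┌─────────────────────────┐op┃  0       0  ┃
┃Th│       Delete File?      │k ┃  0       0Te┃
┃Da│Unsaved changes detected.│ab┃  0       0  ┃
┃Th│        [Yes]  No        │ie┃  0       0  ┃
┃Th└─────────────────────────┘ur┃  0       0  ┃
┃The architecture analyzes confi┃  0  112.18  ┃
┃The process analyzes thread poo┃  0Test      ┃
┃Each component maintains config┃  0       0  ┃
┗━━━━━━━━━━━━━━━━━━━━━━━━━━━━━━━┛━━━━━━━━━━━━━┛


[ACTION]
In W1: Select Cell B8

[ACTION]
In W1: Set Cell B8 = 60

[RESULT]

┏━━━━━━━━━━━━━━━━━━━━━━━━━━━━━━━┓      C      ┃
┃ DialogModal                   ┃-------------┃
┠───────────────────────────────┨  0       0  ┃
┃The pipeline maintains memory a┃  0       0  ┃
┃The architecture coordinates lo┃  0       0  ┃
┃Each component manages memory a┃  0       0  ┃
┃Er┌─────────────────────────┐op┃  0       0  ┃
┃Th│       Delete File?      │k ┃  0       0Te┃
┃Da│Unsaved changes detected.│ab┃  0       0  ┃
┃Th│        [Yes]  No        │ie┃60]       0  ┃
┃Th└─────────────────────────┘ur┃  0       0  ┃
┃The architecture analyzes confi┃  0  112.18  ┃
┃The process analyzes thread poo┃  0Test      ┃
┃Each component maintains config┃  0       0  ┃
┗━━━━━━━━━━━━━━━━━━━━━━━━━━━━━━━┛━━━━━━━━━━━━━┛


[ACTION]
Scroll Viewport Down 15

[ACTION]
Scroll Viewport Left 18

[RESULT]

    ┏━━━━━━━━━━━━━━━━━━━━━━━━━━━━━━━┓      C   
    ┃ DialogModal                   ┃----------
    ┠───────────────────────────────┨  0       
    ┃The pipeline maintains memory a┃  0       
    ┃The architecture coordinates lo┃  0       
    ┃Each component manages memory a┃  0       
    ┃Er┌─────────────────────────┐op┃  0       
    ┃Th│       Delete File?      │k ┃  0       
    ┃Da│Unsaved changes detected.│ab┃  0       
    ┃Th│        [Yes]  No        │ie┃60]       
    ┃Th└─────────────────────────┘ur┃  0       
    ┃The architecture analyzes confi┃  0  112.1
    ┃The process analyzes thread poo┃  0Test   
    ┃Each component maintains config┃  0       
    ┗━━━━━━━━━━━━━━━━━━━━━━━━━━━━━━━┛━━━━━━━━━━


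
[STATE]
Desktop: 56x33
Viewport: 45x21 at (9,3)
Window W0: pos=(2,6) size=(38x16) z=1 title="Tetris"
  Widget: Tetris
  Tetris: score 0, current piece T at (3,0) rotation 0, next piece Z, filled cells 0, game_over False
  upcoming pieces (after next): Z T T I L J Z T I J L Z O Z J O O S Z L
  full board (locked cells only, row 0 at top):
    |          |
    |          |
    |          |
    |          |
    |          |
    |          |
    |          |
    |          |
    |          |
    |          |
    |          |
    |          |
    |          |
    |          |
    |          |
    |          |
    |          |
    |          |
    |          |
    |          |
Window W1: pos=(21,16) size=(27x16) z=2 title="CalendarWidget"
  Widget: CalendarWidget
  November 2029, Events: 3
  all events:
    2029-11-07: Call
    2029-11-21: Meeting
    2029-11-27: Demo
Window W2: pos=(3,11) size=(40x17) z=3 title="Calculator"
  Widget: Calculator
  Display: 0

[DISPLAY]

                                             
                                             
                                             
━━━━━━━━━━━━━━━━━━━━━━━━━━━━━━┓              
s                             ┃              
──────────────────────────────┨              
    │Next:                    ┃              
    │▓▓                       ┃              
━━━━━━━━━━━━━━━━━━━━━━━━━━━━━━━━━┓           
ulator                           ┃           
─────────────────────────────────┨           
                                0┃           
───┬───┬───┐                     ┃           
 8 │ 9 │ ÷ │                     ┃━━━━┓      
───┼───┼───┤                     ┃    ┃      
 5 │ 6 │ × │                     ┃────┨      
───┼───┼───┤                     ┃    ┃      
 2 │ 3 │ - │                     ┃    ┃      
───┼───┼───┤                     ┃    ┃      
 . │ = │ + │                     ┃    ┃      
───┼───┼───┤                     ┃    ┃      


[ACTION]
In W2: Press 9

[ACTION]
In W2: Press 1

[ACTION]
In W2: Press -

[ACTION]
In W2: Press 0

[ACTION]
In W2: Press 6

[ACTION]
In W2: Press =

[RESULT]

                                             
                                             
                                             
━━━━━━━━━━━━━━━━━━━━━━━━━━━━━━┓              
s                             ┃              
──────────────────────────────┨              
    │Next:                    ┃              
    │▓▓                       ┃              
━━━━━━━━━━━━━━━━━━━━━━━━━━━━━━━━━┓           
ulator                           ┃           
─────────────────────────────────┨           
                               85┃           
───┬───┬───┐                     ┃           
 8 │ 9 │ ÷ │                     ┃━━━━┓      
───┼───┼───┤                     ┃    ┃      
 5 │ 6 │ × │                     ┃────┨      
───┼───┼───┤                     ┃    ┃      
 2 │ 3 │ - │                     ┃    ┃      
───┼───┼───┤                     ┃    ┃      
 . │ = │ + │                     ┃    ┃      
───┼───┼───┤                     ┃    ┃      


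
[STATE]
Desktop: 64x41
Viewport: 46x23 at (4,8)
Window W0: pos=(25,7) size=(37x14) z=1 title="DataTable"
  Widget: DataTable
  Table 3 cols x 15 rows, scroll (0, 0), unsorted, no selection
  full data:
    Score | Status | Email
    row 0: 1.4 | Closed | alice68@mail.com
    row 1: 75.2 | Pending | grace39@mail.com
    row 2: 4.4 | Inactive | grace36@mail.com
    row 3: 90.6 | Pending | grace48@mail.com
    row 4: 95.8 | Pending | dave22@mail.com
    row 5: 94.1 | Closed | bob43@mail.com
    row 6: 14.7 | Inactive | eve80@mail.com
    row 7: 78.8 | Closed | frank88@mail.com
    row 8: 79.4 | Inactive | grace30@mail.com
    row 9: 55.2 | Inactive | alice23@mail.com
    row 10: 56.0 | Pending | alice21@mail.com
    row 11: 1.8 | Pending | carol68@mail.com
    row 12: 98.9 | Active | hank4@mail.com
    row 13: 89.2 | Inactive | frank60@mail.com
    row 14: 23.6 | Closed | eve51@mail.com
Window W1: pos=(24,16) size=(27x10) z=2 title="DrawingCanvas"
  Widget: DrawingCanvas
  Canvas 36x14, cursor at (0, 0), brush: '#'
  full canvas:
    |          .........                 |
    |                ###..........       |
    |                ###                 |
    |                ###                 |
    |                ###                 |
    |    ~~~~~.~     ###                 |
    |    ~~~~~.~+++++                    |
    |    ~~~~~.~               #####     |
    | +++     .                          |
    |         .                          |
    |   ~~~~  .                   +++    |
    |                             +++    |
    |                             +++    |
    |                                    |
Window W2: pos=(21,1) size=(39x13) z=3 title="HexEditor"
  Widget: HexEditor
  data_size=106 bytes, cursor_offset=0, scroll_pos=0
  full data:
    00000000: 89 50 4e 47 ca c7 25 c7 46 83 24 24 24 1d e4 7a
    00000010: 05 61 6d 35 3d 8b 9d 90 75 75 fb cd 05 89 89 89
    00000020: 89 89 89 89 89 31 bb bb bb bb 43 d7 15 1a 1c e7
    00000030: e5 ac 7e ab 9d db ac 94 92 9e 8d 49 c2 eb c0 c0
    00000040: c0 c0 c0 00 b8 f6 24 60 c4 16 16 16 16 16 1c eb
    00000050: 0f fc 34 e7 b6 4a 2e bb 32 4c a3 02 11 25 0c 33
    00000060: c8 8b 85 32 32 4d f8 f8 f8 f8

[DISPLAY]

                 ┃00000040  c0 c0 c0 00 b8 f6 
                 ┃00000050  0f fc 34 e7 b6 4a 
                 ┃00000060  c8 8b 85 32 32 4d 
                 ┃                            
                 ┃                            
                 ┗━━━━━━━━━━━━━━━━━━━━━━━━━━━━
                     ┃4.4  │Inactive│grace36@m
                     ┃90.6 │Pending │grace48@m
                    ┏━━━━━━━━━━━━━━━━━━━━━━━━━
                    ┃ DrawingCanvas           
                    ┠─────────────────────────
                    ┃+         .........      
                    ┃                ###......
                    ┃                ###      
                    ┃                ###      
                    ┃                ###      
                    ┃    ~~~~~.~     ###      
                    ┗━━━━━━━━━━━━━━━━━━━━━━━━━
                                              
                                              
                                              
                                              
                                              


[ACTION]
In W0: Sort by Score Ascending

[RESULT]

                 ┃00000040  c0 c0 c0 00 b8 f6 
                 ┃00000050  0f fc 34 e7 b6 4a 
                 ┃00000060  c8 8b 85 32 32 4d 
                 ┃                            
                 ┃                            
                 ┗━━━━━━━━━━━━━━━━━━━━━━━━━━━━
                     ┃4.4  │Inactive│grace36@m
                     ┃14.7 │Inactive│eve80@mai
                    ┏━━━━━━━━━━━━━━━━━━━━━━━━━
                    ┃ DrawingCanvas           
                    ┠─────────────────────────
                    ┃+         .........      
                    ┃                ###......
                    ┃                ###      
                    ┃                ###      
                    ┃                ###      
                    ┃    ~~~~~.~     ###      
                    ┗━━━━━━━━━━━━━━━━━━━━━━━━━
                                              
                                              
                                              
                                              
                                              


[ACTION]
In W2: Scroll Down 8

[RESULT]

                 ┃                            
                 ┃                            
                 ┃                            
                 ┃                            
                 ┃                            
                 ┗━━━━━━━━━━━━━━━━━━━━━━━━━━━━
                     ┃4.4  │Inactive│grace36@m
                     ┃14.7 │Inactive│eve80@mai
                    ┏━━━━━━━━━━━━━━━━━━━━━━━━━
                    ┃ DrawingCanvas           
                    ┠─────────────────────────
                    ┃+         .........      
                    ┃                ###......
                    ┃                ###      
                    ┃                ###      
                    ┃                ###      
                    ┃    ~~~~~.~     ###      
                    ┗━━━━━━━━━━━━━━━━━━━━━━━━━
                                              
                                              
                                              
                                              
                                              


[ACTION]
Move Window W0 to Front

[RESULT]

                 ┃   ┃ DataTable              
                 ┃   ┠────────────────────────
                 ┃   ┃Scor▲│Status  │Email    
                 ┃   ┃─────┼────────┼─────────
                 ┃   ┃1.4  │Closed  │alice68@m
                 ┗━━━┃1.8  │Pending │carol68@m
                     ┃4.4  │Inactive│grace36@m
                     ┃14.7 │Inactive│eve80@mai
                    ┏┃23.6 │Closed  │eve51@mai
                    ┃┃55.2 │Inactive│alice23@m
                    ┠┃56.0 │Pending │alice21@m
                    ┃┃75.2 │Pending │grace39@m
                    ┃┗━━━━━━━━━━━━━━━━━━━━━━━━
                    ┃                ###      
                    ┃                ###      
                    ┃                ###      
                    ┃    ~~~~~.~     ###      
                    ┗━━━━━━━━━━━━━━━━━━━━━━━━━
                                              
                                              
                                              
                                              
                                              


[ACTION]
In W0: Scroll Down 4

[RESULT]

                 ┃   ┃ DataTable              
                 ┃   ┠────────────────────────
                 ┃   ┃Scor▲│Status  │Email    
                 ┃   ┃─────┼────────┼─────────
                 ┃   ┃23.6 │Closed  │eve51@mai
                 ┗━━━┃55.2 │Inactive│alice23@m
                     ┃56.0 │Pending │alice21@m
                     ┃75.2 │Pending │grace39@m
                    ┏┃78.8 │Closed  │frank88@m
                    ┃┃79.4 │Inactive│grace30@m
                    ┠┃89.2 │Inactive│frank60@m
                    ┃┃90.6 │Pending │grace48@m
                    ┃┗━━━━━━━━━━━━━━━━━━━━━━━━
                    ┃                ###      
                    ┃                ###      
                    ┃                ###      
                    ┃    ~~~~~.~     ###      
                    ┗━━━━━━━━━━━━━━━━━━━━━━━━━
                                              
                                              
                                              
                                              
                                              
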